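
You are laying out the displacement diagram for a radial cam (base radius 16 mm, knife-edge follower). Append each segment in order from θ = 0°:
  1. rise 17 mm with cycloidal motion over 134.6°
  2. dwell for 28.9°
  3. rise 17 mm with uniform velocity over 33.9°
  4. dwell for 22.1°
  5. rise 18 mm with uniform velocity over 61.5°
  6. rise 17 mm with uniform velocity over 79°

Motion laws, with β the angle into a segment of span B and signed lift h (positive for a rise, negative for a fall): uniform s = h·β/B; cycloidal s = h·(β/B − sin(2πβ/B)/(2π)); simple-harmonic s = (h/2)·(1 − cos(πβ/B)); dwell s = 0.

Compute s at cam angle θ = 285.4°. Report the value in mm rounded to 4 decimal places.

seg 1 [0°–134.6°] cycloidal, h=17: full span → s += 17 → s = 17.0000
seg 2 [134.6°–163.5°] dwell: s stays 17.0000
seg 3 [163.5°–197.4°] uniform, h=17: full span → s += 17 → s = 34.0000
seg 4 [197.4°–219.5°] dwell: s stays 34.0000
seg 5 [219.5°–281°] uniform, h=18: full span → s += 18 → s = 52.0000
seg 6 [281°–360°] uniform, h=17: θ=285.4° here. β=4.4, B=79. 17·4.4/79 = 0.9468 → s = 52.9468

52.9468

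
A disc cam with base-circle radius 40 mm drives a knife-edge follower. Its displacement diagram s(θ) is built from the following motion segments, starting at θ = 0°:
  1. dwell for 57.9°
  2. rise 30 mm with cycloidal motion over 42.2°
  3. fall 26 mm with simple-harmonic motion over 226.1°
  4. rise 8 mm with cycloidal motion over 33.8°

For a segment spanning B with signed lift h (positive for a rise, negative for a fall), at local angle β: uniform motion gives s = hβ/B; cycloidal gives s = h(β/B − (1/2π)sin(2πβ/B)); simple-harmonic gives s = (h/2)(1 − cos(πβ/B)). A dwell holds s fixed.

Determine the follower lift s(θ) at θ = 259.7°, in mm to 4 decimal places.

seg 1 [0°–57.9°] dwell: s stays 0.0000
seg 2 [57.9°–100.1°] cycloidal, h=30: full span → s += 30 → s = 30.0000
seg 3 [100.1°–326.2°] simple-harmonic, h=-26: θ=259.7° here. β=159.6, B=226.1. -26/2·(1 − cos(π·0.7059)) = -20.8343 → s = 9.1657

9.1657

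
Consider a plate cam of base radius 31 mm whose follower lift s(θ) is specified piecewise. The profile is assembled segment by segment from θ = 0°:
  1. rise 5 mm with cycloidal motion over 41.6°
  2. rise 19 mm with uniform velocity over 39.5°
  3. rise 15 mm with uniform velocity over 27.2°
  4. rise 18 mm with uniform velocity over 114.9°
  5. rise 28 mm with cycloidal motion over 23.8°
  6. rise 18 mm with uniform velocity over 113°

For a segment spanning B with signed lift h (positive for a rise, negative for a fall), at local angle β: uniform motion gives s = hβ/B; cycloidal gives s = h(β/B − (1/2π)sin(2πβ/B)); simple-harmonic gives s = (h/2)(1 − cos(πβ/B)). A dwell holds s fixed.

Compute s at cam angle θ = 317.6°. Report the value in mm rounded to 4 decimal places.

seg 1 [0°–41.6°] cycloidal, h=5: full span → s += 5 → s = 5.0000
seg 2 [41.6°–81.1°] uniform, h=19: full span → s += 19 → s = 24.0000
seg 3 [81.1°–108.3°] uniform, h=15: full span → s += 15 → s = 39.0000
seg 4 [108.3°–223.2°] uniform, h=18: full span → s += 18 → s = 57.0000
seg 5 [223.2°–247°] cycloidal, h=28: full span → s += 28 → s = 85.0000
seg 6 [247°–360°] uniform, h=18: θ=317.6° here. β=70.6, B=113. 18·70.6/113 = 11.2460 → s = 96.2460

96.2460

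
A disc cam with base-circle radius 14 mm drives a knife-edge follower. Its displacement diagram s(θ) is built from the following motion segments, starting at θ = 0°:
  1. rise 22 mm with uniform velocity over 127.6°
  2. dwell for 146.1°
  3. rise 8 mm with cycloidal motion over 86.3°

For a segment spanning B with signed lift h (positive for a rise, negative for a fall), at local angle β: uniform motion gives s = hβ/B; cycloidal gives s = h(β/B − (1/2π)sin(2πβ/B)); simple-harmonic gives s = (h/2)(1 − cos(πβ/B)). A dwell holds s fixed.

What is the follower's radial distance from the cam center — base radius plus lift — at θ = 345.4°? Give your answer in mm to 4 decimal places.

seg 1 [0°–127.6°] uniform, h=22: full span → s += 22 → s = 22.0000
seg 2 [127.6°–273.7°] dwell: s stays 22.0000
seg 3 [273.7°–360°] cycloidal, h=8: θ=345.4° here. β=71.7, B=86.3. 8·(0.8308 − sin(2π·0.8308)/(2π)) = 7.7591 → s = 29.7591
radial distance = base radius + s = 14 + 29.7591 = 43.7591

43.7591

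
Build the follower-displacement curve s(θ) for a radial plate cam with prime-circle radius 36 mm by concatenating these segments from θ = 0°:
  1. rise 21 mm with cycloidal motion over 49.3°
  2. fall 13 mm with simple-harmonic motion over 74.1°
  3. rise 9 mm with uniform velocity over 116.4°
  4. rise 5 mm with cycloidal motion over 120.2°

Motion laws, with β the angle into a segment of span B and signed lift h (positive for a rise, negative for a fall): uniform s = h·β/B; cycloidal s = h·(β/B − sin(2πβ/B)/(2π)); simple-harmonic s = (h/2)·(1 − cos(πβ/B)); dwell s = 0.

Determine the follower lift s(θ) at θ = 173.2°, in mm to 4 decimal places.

seg 1 [0°–49.3°] cycloidal, h=21: full span → s += 21 → s = 21.0000
seg 2 [49.3°–123.4°] simple-harmonic, h=-13: full span → s += -13 → s = 8.0000
seg 3 [123.4°–239.8°] uniform, h=9: θ=173.2° here. β=49.8, B=116.4. 9·49.8/116.4 = 3.8505 → s = 11.8505

11.8505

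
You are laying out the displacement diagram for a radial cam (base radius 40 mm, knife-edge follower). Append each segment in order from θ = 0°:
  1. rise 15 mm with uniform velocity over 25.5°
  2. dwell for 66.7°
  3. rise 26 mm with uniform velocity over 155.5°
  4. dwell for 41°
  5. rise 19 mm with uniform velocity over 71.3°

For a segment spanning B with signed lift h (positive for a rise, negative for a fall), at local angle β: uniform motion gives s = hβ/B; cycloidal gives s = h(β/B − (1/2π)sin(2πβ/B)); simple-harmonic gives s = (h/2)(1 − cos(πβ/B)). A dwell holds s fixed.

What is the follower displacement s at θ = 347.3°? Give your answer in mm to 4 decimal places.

seg 1 [0°–25.5°] uniform, h=15: full span → s += 15 → s = 15.0000
seg 2 [25.5°–92.2°] dwell: s stays 15.0000
seg 3 [92.2°–247.7°] uniform, h=26: full span → s += 26 → s = 41.0000
seg 4 [247.7°–288.7°] dwell: s stays 41.0000
seg 5 [288.7°–360°] uniform, h=19: θ=347.3° here. β=58.6, B=71.3. 19·58.6/71.3 = 15.6157 → s = 56.6157

56.6157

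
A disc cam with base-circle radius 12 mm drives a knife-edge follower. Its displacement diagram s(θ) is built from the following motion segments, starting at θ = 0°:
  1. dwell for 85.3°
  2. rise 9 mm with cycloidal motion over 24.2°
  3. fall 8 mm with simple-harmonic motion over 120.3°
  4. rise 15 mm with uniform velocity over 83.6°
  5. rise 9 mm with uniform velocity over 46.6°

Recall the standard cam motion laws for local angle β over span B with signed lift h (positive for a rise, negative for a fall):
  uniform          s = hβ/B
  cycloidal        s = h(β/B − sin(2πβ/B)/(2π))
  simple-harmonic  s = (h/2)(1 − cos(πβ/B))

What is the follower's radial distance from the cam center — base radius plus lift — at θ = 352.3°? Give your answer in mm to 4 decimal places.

seg 1 [0°–85.3°] dwell: s stays 0.0000
seg 2 [85.3°–109.5°] cycloidal, h=9: full span → s += 9 → s = 9.0000
seg 3 [109.5°–229.8°] simple-harmonic, h=-8: full span → s += -8 → s = 1.0000
seg 4 [229.8°–313.4°] uniform, h=15: full span → s += 15 → s = 16.0000
seg 5 [313.4°–360°] uniform, h=9: θ=352.3° here. β=38.9, B=46.6. 9·38.9/46.6 = 7.5129 → s = 23.5129
radial distance = base radius + s = 12 + 23.5129 = 35.5129

35.5129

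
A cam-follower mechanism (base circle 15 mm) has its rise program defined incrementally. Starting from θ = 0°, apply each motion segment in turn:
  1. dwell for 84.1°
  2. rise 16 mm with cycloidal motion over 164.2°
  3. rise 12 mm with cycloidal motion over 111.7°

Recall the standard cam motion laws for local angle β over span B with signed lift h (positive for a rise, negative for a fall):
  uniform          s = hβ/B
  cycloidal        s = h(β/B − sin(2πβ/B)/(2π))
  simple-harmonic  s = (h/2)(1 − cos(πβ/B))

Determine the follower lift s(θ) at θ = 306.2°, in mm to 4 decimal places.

seg 1 [0°–84.1°] dwell: s stays 0.0000
seg 2 [84.1°–248.3°] cycloidal, h=16: full span → s += 16 → s = 16.0000
seg 3 [248.3°–360°] cycloidal, h=12: θ=306.2° here. β=57.9, B=111.7. 12·(0.5184 − sin(2π·0.5184)/(2π)) = 6.4400 → s = 22.4400

22.4400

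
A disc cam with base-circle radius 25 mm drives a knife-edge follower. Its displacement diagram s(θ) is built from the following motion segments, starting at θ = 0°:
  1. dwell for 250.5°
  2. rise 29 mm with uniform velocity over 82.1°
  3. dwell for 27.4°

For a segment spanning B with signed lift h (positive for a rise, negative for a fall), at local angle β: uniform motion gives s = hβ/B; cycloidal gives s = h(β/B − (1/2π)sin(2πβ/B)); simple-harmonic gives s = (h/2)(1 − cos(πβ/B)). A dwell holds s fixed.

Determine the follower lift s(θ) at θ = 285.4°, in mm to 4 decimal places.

seg 1 [0°–250.5°] dwell: s stays 0.0000
seg 2 [250.5°–332.6°] uniform, h=29: θ=285.4° here. β=34.9, B=82.1. 29·34.9/82.1 = 12.3276 → s = 12.3276

12.3276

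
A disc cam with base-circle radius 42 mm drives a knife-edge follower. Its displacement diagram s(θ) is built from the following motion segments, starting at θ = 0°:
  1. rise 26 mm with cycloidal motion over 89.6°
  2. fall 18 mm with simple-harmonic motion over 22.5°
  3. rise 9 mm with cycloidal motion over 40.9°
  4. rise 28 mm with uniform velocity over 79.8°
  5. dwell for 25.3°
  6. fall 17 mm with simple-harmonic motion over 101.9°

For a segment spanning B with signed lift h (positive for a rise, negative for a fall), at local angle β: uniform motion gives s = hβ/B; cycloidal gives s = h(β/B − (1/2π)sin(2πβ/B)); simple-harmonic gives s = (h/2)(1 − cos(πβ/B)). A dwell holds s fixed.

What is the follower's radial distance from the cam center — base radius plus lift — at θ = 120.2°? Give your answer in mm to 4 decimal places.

seg 1 [0°–89.6°] cycloidal, h=26: full span → s += 26 → s = 26.0000
seg 2 [89.6°–112.1°] simple-harmonic, h=-18: full span → s += -18 → s = 8.0000
seg 3 [112.1°–153°] cycloidal, h=9: θ=120.2° here. β=8.1, B=40.9. 9·(0.1980 − sin(2π·0.1980)/(2π)) = 0.4257 → s = 8.4257
radial distance = base radius + s = 42 + 8.4257 = 50.4257

50.4257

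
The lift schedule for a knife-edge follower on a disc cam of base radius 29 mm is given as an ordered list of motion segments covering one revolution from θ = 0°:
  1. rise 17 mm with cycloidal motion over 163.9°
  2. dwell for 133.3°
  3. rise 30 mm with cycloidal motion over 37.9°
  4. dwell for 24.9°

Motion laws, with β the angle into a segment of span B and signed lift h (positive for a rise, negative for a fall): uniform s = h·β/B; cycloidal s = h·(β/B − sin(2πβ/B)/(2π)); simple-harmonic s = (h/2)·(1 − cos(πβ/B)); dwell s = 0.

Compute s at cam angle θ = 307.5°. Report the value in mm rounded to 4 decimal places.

seg 1 [0°–163.9°] cycloidal, h=17: full span → s += 17 → s = 17.0000
seg 2 [163.9°–297.2°] dwell: s stays 17.0000
seg 3 [297.2°–335.1°] cycloidal, h=30: θ=307.5° here. β=10.3, B=37.9. 30·(0.2718 − sin(2π·0.2718)/(2π)) = 3.4230 → s = 20.4230

20.4230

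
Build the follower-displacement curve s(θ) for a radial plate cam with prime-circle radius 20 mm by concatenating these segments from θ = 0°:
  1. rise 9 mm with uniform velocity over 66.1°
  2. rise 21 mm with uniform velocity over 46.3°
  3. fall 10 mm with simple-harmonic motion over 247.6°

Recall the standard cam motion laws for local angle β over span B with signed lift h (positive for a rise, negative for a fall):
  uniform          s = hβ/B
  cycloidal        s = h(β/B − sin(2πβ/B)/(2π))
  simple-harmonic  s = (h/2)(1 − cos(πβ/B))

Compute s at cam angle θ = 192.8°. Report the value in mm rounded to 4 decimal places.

seg 1 [0°–66.1°] uniform, h=9: full span → s += 9 → s = 9.0000
seg 2 [66.1°–112.4°] uniform, h=21: full span → s += 21 → s = 30.0000
seg 3 [112.4°–360°] simple-harmonic, h=-10: θ=192.8° here. β=80.4, B=247.6. -10/2·(1 − cos(π·0.3247)) = -2.3837 → s = 27.6163

27.6163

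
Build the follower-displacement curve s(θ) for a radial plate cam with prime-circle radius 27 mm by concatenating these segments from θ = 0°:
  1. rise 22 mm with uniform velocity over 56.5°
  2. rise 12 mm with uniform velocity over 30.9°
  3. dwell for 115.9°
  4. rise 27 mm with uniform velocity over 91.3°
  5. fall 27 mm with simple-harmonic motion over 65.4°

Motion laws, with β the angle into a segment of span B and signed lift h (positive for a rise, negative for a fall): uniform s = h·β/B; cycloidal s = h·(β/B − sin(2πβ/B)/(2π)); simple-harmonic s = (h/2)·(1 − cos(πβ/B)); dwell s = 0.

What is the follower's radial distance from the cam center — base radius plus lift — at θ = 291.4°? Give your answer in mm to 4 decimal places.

seg 1 [0°–56.5°] uniform, h=22: full span → s += 22 → s = 22.0000
seg 2 [56.5°–87.4°] uniform, h=12: full span → s += 12 → s = 34.0000
seg 3 [87.4°–203.3°] dwell: s stays 34.0000
seg 4 [203.3°–294.6°] uniform, h=27: θ=291.4° here. β=88.1, B=91.3. 27·88.1/91.3 = 26.0537 → s = 60.0537
radial distance = base radius + s = 27 + 60.0537 = 87.0537

87.0537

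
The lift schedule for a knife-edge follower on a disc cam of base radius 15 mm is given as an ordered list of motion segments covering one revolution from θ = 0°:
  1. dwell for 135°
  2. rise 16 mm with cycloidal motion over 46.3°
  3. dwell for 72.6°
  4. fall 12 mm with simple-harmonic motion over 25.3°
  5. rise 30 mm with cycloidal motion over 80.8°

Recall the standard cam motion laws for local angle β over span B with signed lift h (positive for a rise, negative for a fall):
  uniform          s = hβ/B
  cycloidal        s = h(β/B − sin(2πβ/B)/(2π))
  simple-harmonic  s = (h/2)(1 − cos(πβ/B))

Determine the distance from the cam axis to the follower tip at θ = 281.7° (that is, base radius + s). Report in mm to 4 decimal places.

seg 1 [0°–135°] dwell: s stays 0.0000
seg 2 [135°–181.3°] cycloidal, h=16: full span → s += 16 → s = 16.0000
seg 3 [181.3°–253.9°] dwell: s stays 16.0000
seg 4 [253.9°–279.2°] simple-harmonic, h=-12: full span → s += -12 → s = 4.0000
seg 5 [279.2°–360°] cycloidal, h=30: θ=281.7° here. β=2.5, B=80.8. 30·(0.0309 − sin(2π·0.0309)/(2π)) = 0.0058 → s = 4.0058
radial distance = base radius + s = 15 + 4.0058 = 19.0058

19.0058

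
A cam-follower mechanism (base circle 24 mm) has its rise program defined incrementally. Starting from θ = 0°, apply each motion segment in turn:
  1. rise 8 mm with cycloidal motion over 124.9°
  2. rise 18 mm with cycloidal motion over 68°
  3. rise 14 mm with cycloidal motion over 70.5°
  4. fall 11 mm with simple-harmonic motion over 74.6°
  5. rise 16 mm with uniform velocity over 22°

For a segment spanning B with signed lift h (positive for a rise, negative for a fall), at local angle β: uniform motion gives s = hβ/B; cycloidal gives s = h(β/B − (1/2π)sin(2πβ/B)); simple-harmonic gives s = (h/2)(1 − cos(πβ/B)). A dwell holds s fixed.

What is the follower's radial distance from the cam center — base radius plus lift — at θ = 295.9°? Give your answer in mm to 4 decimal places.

seg 1 [0°–124.9°] cycloidal, h=8: full span → s += 8 → s = 8.0000
seg 2 [124.9°–192.9°] cycloidal, h=18: full span → s += 18 → s = 26.0000
seg 3 [192.9°–263.4°] cycloidal, h=14: full span → s += 14 → s = 40.0000
seg 4 [263.4°–338°] simple-harmonic, h=-11: θ=295.9° here. β=32.5, B=74.6. -11/2·(1 − cos(π·0.4357)) = -4.3958 → s = 35.6042
radial distance = base radius + s = 24 + 35.6042 = 59.6042

59.6042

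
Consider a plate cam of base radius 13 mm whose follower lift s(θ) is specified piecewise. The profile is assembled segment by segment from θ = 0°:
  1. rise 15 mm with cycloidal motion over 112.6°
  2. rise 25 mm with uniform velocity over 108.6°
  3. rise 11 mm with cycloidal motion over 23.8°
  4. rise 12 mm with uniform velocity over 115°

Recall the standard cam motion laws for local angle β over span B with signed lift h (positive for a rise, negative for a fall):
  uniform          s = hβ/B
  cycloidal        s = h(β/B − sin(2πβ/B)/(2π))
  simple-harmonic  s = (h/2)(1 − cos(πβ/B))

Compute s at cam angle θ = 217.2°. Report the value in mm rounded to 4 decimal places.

seg 1 [0°–112.6°] cycloidal, h=15: full span → s += 15 → s = 15.0000
seg 2 [112.6°–221.2°] uniform, h=25: θ=217.2° here. β=104.6, B=108.6. 25·104.6/108.6 = 24.0792 → s = 39.0792

39.0792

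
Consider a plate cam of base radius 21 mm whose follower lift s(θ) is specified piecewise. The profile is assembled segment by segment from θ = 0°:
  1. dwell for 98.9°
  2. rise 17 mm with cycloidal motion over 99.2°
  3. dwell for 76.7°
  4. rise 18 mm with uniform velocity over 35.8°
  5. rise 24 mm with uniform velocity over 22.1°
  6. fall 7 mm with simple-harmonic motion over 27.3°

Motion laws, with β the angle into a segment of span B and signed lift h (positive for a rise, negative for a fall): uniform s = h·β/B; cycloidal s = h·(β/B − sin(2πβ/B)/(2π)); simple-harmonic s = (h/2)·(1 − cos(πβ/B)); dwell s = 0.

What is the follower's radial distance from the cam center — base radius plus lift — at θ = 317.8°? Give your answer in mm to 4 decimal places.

seg 1 [0°–98.9°] dwell: s stays 0.0000
seg 2 [98.9°–198.1°] cycloidal, h=17: full span → s += 17 → s = 17.0000
seg 3 [198.1°–274.8°] dwell: s stays 17.0000
seg 4 [274.8°–310.6°] uniform, h=18: full span → s += 18 → s = 35.0000
seg 5 [310.6°–332.7°] uniform, h=24: θ=317.8° here. β=7.2, B=22.1. 24·7.2/22.1 = 7.8190 → s = 42.8190
radial distance = base radius + s = 21 + 42.8190 = 63.8190

63.8190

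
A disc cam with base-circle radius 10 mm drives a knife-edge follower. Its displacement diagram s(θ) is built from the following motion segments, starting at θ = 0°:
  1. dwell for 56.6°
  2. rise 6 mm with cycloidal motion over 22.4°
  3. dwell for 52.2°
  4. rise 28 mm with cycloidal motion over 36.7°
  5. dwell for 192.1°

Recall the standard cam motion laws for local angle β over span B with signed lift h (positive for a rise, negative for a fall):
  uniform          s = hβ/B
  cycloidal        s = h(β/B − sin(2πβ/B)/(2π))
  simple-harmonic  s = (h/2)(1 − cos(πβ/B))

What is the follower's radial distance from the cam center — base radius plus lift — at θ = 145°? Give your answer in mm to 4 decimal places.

seg 1 [0°–56.6°] dwell: s stays 0.0000
seg 2 [56.6°–79°] cycloidal, h=6: full span → s += 6 → s = 6.0000
seg 3 [79°–131.2°] dwell: s stays 6.0000
seg 4 [131.2°–167.9°] cycloidal, h=28: θ=145° here. β=13.8, B=36.7. 28·(0.3760 − sin(2π·0.3760)/(2π)) = 7.3978 → s = 13.3978
radial distance = base radius + s = 10 + 13.3978 = 23.3978

23.3978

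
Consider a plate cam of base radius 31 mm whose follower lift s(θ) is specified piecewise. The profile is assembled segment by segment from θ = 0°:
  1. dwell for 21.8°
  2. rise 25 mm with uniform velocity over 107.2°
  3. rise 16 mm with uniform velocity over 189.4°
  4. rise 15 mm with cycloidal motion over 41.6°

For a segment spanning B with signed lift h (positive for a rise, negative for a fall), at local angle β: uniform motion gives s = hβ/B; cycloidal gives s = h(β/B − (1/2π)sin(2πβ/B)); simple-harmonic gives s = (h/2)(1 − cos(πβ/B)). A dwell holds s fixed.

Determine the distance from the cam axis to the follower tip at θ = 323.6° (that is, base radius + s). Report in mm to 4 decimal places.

seg 1 [0°–21.8°] dwell: s stays 0.0000
seg 2 [21.8°–129°] uniform, h=25: full span → s += 25 → s = 25.0000
seg 3 [129°–318.4°] uniform, h=16: full span → s += 16 → s = 41.0000
seg 4 [318.4°–360°] cycloidal, h=15: θ=323.6° here. β=5.2, B=41.6. 15·(0.1250 − sin(2π·0.1250)/(2π)) = 0.1869 → s = 41.1869
radial distance = base radius + s = 31 + 41.1869 = 72.1869

72.1869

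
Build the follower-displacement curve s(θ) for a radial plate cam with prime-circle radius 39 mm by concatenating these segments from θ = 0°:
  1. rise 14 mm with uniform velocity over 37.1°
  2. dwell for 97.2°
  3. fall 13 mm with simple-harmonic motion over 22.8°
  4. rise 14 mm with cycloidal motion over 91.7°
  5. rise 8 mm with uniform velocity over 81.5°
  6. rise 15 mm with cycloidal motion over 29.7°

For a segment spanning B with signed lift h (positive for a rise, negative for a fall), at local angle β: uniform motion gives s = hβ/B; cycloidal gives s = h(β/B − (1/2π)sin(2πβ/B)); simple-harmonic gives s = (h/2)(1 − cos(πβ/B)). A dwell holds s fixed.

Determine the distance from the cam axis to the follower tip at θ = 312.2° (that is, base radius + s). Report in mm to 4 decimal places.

seg 1 [0°–37.1°] uniform, h=14: full span → s += 14 → s = 14.0000
seg 2 [37.1°–134.3°] dwell: s stays 14.0000
seg 3 [134.3°–157.1°] simple-harmonic, h=-13: full span → s += -13 → s = 1.0000
seg 4 [157.1°–248.8°] cycloidal, h=14: full span → s += 14 → s = 15.0000
seg 5 [248.8°–330.3°] uniform, h=8: θ=312.2° here. β=63.4, B=81.5. 8·63.4/81.5 = 6.2233 → s = 21.2233
radial distance = base radius + s = 39 + 21.2233 = 60.2233

60.2233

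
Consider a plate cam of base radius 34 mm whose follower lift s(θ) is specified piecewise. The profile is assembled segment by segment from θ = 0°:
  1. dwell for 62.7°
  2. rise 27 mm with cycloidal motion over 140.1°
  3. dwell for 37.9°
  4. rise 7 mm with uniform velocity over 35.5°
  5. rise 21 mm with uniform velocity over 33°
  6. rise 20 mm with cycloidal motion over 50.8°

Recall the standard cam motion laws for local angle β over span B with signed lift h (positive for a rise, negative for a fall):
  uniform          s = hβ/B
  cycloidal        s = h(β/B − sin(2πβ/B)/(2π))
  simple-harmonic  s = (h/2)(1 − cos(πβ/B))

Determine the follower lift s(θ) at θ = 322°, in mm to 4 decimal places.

seg 1 [0°–62.7°] dwell: s stays 0.0000
seg 2 [62.7°–202.8°] cycloidal, h=27: full span → s += 27 → s = 27.0000
seg 3 [202.8°–240.7°] dwell: s stays 27.0000
seg 4 [240.7°–276.2°] uniform, h=7: full span → s += 7 → s = 34.0000
seg 5 [276.2°–309.2°] uniform, h=21: full span → s += 21 → s = 55.0000
seg 6 [309.2°–360°] cycloidal, h=20: θ=322° here. β=12.8, B=50.8. 20·(0.2520 − sin(2π·0.2520)/(2π)) = 1.8565 → s = 56.8565

56.8565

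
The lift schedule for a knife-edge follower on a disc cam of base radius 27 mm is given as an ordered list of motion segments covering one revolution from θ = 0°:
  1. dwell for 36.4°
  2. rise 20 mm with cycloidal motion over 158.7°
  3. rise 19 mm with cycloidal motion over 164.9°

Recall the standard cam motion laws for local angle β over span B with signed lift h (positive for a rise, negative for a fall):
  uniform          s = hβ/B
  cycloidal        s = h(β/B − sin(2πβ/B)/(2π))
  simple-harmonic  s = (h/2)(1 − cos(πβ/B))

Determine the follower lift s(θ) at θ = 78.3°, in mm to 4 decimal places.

seg 1 [0°–36.4°] dwell: s stays 0.0000
seg 2 [36.4°–195.1°] cycloidal, h=20: θ=78.3° here. β=41.9, B=158.7. 20·(0.2640 − sin(2π·0.2640)/(2π)) = 2.1096 → s = 2.1096

2.1096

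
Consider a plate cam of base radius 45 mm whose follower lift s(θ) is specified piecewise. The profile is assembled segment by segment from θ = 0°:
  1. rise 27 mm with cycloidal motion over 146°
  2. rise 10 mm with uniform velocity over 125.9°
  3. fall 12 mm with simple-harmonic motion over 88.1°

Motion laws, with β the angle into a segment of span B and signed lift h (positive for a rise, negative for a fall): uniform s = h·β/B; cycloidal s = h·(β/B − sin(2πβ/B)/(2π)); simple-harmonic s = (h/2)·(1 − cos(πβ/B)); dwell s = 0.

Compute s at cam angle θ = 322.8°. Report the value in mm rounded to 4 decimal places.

seg 1 [0°–146°] cycloidal, h=27: full span → s += 27 → s = 27.0000
seg 2 [146°–271.9°] uniform, h=10: full span → s += 10 → s = 37.0000
seg 3 [271.9°–360°] simple-harmonic, h=-12: θ=322.8° here. β=50.9, B=88.1. -12/2·(1 − cos(π·0.5778)) = -7.4511 → s = 29.5489

29.5489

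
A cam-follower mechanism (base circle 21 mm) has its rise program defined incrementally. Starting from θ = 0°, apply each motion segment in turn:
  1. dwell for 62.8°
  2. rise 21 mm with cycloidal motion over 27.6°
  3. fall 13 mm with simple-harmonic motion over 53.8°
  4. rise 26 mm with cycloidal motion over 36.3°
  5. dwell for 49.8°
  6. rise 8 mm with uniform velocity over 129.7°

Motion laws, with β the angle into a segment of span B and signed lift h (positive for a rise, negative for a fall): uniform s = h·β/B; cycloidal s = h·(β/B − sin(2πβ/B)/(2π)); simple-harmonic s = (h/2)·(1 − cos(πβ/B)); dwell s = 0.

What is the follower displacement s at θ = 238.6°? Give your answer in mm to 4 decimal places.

seg 1 [0°–62.8°] dwell: s stays 0.0000
seg 2 [62.8°–90.4°] cycloidal, h=21: full span → s += 21 → s = 21.0000
seg 3 [90.4°–144.2°] simple-harmonic, h=-13: full span → s += -13 → s = 8.0000
seg 4 [144.2°–180.5°] cycloidal, h=26: full span → s += 26 → s = 34.0000
seg 5 [180.5°–230.3°] dwell: s stays 34.0000
seg 6 [230.3°–360°] uniform, h=8: θ=238.6° here. β=8.3, B=129.7. 8·8.3/129.7 = 0.5120 → s = 34.5120

34.5120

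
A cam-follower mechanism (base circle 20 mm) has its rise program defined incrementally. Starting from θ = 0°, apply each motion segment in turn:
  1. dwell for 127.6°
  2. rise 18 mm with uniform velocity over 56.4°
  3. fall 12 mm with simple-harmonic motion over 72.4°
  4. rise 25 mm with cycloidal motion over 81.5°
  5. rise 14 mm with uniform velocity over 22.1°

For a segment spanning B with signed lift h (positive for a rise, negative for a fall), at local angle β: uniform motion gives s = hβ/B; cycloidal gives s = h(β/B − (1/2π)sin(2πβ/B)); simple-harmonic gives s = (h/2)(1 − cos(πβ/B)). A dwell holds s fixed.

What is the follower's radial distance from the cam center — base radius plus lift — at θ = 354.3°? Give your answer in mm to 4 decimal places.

seg 1 [0°–127.6°] dwell: s stays 0.0000
seg 2 [127.6°–184°] uniform, h=18: full span → s += 18 → s = 18.0000
seg 3 [184°–256.4°] simple-harmonic, h=-12: full span → s += -12 → s = 6.0000
seg 4 [256.4°–337.9°] cycloidal, h=25: full span → s += 25 → s = 31.0000
seg 5 [337.9°–360°] uniform, h=14: θ=354.3° here. β=16.4, B=22.1. 14·16.4/22.1 = 10.3891 → s = 41.3891
radial distance = base radius + s = 20 + 41.3891 = 61.3891

61.3891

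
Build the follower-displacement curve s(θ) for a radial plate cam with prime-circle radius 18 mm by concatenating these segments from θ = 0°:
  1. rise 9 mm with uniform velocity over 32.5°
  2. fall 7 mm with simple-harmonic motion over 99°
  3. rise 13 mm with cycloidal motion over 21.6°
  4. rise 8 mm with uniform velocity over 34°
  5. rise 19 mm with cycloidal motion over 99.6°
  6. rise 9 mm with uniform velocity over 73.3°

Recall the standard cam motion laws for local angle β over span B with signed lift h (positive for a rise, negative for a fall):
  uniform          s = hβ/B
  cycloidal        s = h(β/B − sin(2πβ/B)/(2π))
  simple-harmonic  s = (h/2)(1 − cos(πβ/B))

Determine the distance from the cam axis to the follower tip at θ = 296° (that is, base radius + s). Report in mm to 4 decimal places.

seg 1 [0°–32.5°] uniform, h=9: full span → s += 9 → s = 9.0000
seg 2 [32.5°–131.5°] simple-harmonic, h=-7: full span → s += -7 → s = 2.0000
seg 3 [131.5°–153.1°] cycloidal, h=13: full span → s += 13 → s = 15.0000
seg 4 [153.1°–187.1°] uniform, h=8: full span → s += 8 → s = 23.0000
seg 5 [187.1°–286.7°] cycloidal, h=19: full span → s += 19 → s = 42.0000
seg 6 [286.7°–360°] uniform, h=9: θ=296° here. β=9.3, B=73.3. 9·9.3/73.3 = 1.1419 → s = 43.1419
radial distance = base radius + s = 18 + 43.1419 = 61.1419

61.1419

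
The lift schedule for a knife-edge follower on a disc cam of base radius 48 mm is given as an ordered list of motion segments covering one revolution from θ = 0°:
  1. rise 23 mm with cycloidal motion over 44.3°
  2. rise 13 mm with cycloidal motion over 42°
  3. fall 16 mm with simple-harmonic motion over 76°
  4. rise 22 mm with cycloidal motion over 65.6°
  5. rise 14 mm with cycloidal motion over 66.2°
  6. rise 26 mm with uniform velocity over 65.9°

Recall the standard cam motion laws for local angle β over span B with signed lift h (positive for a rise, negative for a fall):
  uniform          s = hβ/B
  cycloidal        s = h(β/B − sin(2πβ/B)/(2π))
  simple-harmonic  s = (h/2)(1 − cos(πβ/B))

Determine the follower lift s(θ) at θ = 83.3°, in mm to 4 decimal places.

seg 1 [0°–44.3°] cycloidal, h=23: full span → s += 23 → s = 23.0000
seg 2 [44.3°–86.3°] cycloidal, h=13: θ=83.3° here. β=39, B=42. 13·(0.9286 − sin(2π·0.9286)/(2π)) = 12.9691 → s = 35.9691

35.9691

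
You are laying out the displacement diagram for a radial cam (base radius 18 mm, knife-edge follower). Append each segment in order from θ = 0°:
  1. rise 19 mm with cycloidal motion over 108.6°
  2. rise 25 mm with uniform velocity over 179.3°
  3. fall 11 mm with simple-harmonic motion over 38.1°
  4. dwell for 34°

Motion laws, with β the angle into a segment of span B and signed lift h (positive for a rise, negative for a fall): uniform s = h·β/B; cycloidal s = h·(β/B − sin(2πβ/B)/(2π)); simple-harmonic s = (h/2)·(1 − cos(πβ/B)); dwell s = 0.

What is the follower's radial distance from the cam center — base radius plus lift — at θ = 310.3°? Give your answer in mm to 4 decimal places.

seg 1 [0°–108.6°] cycloidal, h=19: full span → s += 19 → s = 19.0000
seg 2 [108.6°–287.9°] uniform, h=25: full span → s += 25 → s = 44.0000
seg 3 [287.9°–326°] simple-harmonic, h=-11: θ=310.3° here. β=22.4, B=38.1. -11/2·(1 − cos(π·0.5879)) = -7.0000 → s = 37.0000
radial distance = base radius + s = 18 + 37.0000 = 55.0000

55.0000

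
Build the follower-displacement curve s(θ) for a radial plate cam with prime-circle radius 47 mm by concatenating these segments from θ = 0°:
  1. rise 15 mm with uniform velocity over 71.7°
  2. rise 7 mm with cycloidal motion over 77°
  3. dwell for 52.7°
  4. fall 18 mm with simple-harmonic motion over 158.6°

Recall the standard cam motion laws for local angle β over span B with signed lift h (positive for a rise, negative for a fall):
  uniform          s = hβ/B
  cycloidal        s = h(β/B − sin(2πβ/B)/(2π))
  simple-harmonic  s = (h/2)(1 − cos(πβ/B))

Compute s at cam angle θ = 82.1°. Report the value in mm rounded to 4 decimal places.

seg 1 [0°–71.7°] uniform, h=15: full span → s += 15 → s = 15.0000
seg 2 [71.7°–148.7°] cycloidal, h=7: θ=82.1° here. β=10.4, B=77. 7·(0.1351 − sin(2π·0.1351)/(2π)) = 0.1095 → s = 15.1095

15.1095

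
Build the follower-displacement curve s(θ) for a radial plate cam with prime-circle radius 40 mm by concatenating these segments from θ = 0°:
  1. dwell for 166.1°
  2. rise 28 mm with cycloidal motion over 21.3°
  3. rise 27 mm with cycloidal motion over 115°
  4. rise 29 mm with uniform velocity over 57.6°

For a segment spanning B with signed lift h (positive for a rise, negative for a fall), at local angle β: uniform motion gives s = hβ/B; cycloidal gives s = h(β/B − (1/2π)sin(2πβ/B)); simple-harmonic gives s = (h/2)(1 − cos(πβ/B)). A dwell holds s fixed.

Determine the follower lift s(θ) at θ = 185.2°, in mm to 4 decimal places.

seg 1 [0°–166.1°] dwell: s stays 0.0000
seg 2 [166.1°–187.4°] cycloidal, h=28: θ=185.2° here. β=19.1, B=21.3. 28·(0.8967 − sin(2π·0.8967)/(2π)) = 27.8012 → s = 27.8012

27.8012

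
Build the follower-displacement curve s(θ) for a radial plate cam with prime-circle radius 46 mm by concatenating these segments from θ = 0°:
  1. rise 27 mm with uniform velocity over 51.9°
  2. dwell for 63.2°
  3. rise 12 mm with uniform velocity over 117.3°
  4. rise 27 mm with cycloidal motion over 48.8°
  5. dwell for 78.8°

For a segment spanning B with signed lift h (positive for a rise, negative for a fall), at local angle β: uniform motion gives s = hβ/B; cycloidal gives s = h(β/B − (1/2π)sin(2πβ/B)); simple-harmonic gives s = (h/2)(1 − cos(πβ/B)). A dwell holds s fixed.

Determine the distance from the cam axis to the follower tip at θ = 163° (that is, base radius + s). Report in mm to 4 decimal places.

seg 1 [0°–51.9°] uniform, h=27: full span → s += 27 → s = 27.0000
seg 2 [51.9°–115.1°] dwell: s stays 27.0000
seg 3 [115.1°–232.4°] uniform, h=12: θ=163° here. β=47.9, B=117.3. 12·47.9/117.3 = 4.9003 → s = 31.9003
radial distance = base radius + s = 46 + 31.9003 = 77.9003

77.9003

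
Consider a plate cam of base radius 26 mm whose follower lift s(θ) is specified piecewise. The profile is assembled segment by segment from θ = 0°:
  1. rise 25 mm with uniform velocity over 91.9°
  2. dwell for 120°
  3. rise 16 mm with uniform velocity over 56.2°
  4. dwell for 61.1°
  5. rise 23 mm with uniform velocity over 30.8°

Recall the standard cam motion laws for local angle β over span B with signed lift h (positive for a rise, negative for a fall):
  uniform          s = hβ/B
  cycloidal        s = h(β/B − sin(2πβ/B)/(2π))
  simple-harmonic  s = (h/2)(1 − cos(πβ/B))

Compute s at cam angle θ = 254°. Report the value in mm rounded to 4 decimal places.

seg 1 [0°–91.9°] uniform, h=25: full span → s += 25 → s = 25.0000
seg 2 [91.9°–211.9°] dwell: s stays 25.0000
seg 3 [211.9°–268.1°] uniform, h=16: θ=254° here. β=42.1, B=56.2. 16·42.1/56.2 = 11.9858 → s = 36.9858

36.9858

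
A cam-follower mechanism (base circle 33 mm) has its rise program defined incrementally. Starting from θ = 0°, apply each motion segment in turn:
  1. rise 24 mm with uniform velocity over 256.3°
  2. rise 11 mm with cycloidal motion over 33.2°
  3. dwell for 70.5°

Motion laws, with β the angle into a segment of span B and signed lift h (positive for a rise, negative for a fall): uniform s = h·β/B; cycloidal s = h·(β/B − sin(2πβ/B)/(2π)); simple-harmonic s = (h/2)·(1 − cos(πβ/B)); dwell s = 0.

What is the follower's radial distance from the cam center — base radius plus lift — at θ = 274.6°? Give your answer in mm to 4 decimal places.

seg 1 [0°–256.3°] uniform, h=24: full span → s += 24 → s = 24.0000
seg 2 [256.3°–289.5°] cycloidal, h=11: θ=274.6° here. β=18.3, B=33.2. 11·(0.5512 − sin(2π·0.5512)/(2π)) = 6.6168 → s = 30.6168
radial distance = base radius + s = 33 + 30.6168 = 63.6168

63.6168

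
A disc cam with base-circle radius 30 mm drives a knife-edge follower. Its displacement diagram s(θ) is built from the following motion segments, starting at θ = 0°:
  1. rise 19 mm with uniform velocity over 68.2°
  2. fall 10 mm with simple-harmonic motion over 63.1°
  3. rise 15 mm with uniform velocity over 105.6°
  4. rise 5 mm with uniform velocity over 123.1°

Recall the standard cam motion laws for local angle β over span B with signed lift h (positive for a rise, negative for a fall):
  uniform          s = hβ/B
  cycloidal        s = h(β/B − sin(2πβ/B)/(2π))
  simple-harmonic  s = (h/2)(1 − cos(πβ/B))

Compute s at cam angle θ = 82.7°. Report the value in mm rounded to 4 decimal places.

seg 1 [0°–68.2°] uniform, h=19: full span → s += 19 → s = 19.0000
seg 2 [68.2°–131.3°] simple-harmonic, h=-10: θ=82.7° here. β=14.5, B=63.1. -10/2·(1 − cos(π·0.2298)) = -1.2473 → s = 17.7527

17.7527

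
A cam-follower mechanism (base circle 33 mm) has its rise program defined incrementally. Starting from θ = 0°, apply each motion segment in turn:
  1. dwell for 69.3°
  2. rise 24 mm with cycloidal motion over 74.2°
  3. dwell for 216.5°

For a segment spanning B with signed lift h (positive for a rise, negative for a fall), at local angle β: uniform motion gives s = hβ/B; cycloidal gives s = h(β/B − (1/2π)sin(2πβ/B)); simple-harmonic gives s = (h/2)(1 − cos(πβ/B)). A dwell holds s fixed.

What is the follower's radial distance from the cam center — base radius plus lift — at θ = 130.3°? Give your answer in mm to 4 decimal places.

seg 1 [0°–69.3°] dwell: s stays 0.0000
seg 2 [69.3°–143.5°] cycloidal, h=24: θ=130.3° here. β=61, B=74.2. 24·(0.8221 − sin(2π·0.8221)/(2π)) = 23.1649 → s = 23.1649
radial distance = base radius + s = 33 + 23.1649 = 56.1649

56.1649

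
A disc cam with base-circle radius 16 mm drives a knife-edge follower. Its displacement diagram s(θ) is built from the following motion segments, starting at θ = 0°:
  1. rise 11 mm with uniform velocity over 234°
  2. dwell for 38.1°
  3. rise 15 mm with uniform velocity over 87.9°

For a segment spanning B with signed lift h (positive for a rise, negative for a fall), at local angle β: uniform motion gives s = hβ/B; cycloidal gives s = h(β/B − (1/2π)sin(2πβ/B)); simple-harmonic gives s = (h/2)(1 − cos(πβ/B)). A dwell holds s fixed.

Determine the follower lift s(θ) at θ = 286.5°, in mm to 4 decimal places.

seg 1 [0°–234°] uniform, h=11: full span → s += 11 → s = 11.0000
seg 2 [234°–272.1°] dwell: s stays 11.0000
seg 3 [272.1°–360°] uniform, h=15: θ=286.5° here. β=14.4, B=87.9. 15·14.4/87.9 = 2.4573 → s = 13.4573

13.4573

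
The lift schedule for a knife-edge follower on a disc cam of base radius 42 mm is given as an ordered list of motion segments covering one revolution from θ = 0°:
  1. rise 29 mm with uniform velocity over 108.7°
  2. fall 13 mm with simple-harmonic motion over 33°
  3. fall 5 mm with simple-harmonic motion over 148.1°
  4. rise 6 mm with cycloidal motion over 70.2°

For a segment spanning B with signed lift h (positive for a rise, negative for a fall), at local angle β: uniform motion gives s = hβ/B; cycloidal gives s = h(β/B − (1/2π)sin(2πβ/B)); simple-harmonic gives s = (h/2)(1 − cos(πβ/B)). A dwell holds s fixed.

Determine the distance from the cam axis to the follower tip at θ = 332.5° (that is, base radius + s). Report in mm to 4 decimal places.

seg 1 [0°–108.7°] uniform, h=29: full span → s += 29 → s = 29.0000
seg 2 [108.7°–141.7°] simple-harmonic, h=-13: full span → s += -13 → s = 16.0000
seg 3 [141.7°–289.8°] simple-harmonic, h=-5: full span → s += -5 → s = 11.0000
seg 4 [289.8°–360°] cycloidal, h=6: θ=332.5° here. β=42.7, B=70.2. 6·(0.6083 − sin(2π·0.6083)/(2π)) = 4.2502 → s = 15.2502
radial distance = base radius + s = 42 + 15.2502 = 57.2502

57.2502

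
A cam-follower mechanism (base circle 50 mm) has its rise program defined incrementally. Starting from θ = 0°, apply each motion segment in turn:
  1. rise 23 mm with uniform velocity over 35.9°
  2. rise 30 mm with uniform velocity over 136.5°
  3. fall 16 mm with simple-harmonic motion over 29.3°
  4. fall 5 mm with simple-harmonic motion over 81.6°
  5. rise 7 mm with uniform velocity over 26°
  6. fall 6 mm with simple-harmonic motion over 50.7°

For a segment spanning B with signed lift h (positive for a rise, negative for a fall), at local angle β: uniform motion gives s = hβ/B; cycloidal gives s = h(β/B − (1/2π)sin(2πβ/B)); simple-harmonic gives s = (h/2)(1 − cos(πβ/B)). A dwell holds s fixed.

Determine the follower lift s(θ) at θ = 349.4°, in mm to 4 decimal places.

seg 1 [0°–35.9°] uniform, h=23: full span → s += 23 → s = 23.0000
seg 2 [35.9°–172.4°] uniform, h=30: full span → s += 30 → s = 53.0000
seg 3 [172.4°–201.7°] simple-harmonic, h=-16: full span → s += -16 → s = 37.0000
seg 4 [201.7°–283.3°] simple-harmonic, h=-5: full span → s += -5 → s = 32.0000
seg 5 [283.3°–309.3°] uniform, h=7: full span → s += 7 → s = 39.0000
seg 6 [309.3°–360°] simple-harmonic, h=-6: θ=349.4° here. β=40.1, B=50.7. -6/2·(1 − cos(π·0.7909)) = -5.3758 → s = 33.6242

33.6242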